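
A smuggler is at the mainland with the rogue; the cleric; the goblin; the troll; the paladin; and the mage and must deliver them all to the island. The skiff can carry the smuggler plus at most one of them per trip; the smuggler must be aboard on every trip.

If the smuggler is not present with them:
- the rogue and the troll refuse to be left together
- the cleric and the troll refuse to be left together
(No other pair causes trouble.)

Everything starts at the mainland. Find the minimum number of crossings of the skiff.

Counting alone: the smuggler can take at most 1 across per trip to the island, so moving all 6 needs at least 6 loaded trips out, with a return between consecutive ones — at least 11 crossings.
The safety rule pushes this higher. Following every safe sequence of crossings, the most of the 6 that can be at the island as the skiff arrives there on crossing 11 is 5 — never all 6.
So no plan with fewer than 13 crossings exists, and this one achieves 13:
1. Smuggler goes to the island with the troll.  [the mainland: the cleric, the goblin, the mage, the paladin, the rogue | the island: the troll]
2. Smuggler goes back to the mainland alone.  [the mainland: the cleric, the goblin, the mage, the paladin, the rogue | the island: the troll]
3. Smuggler goes to the island with the rogue.  [the mainland: the cleric, the goblin, the mage, the paladin | the island: the rogue, the troll]
4. Smuggler goes back to the mainland with the troll.  [the mainland: the cleric, the goblin, the mage, the paladin, the troll | the island: the rogue]
5. Smuggler goes to the island with the cleric.  [the mainland: the goblin, the mage, the paladin, the troll | the island: the cleric, the rogue]
6. Smuggler goes back to the mainland alone.  [the mainland: the goblin, the mage, the paladin, the troll | the island: the cleric, the rogue]
7. Smuggler goes to the island with the goblin.  [the mainland: the mage, the paladin, the troll | the island: the cleric, the goblin, the rogue]
8. Smuggler goes back to the mainland alone.  [the mainland: the mage, the paladin, the troll | the island: the cleric, the goblin, the rogue]
9. Smuggler goes to the island with the paladin.  [the mainland: the mage, the troll | the island: the cleric, the goblin, the paladin, the rogue]
10. Smuggler goes back to the mainland alone.  [the mainland: the mage, the troll | the island: the cleric, the goblin, the paladin, the rogue]
11. Smuggler goes to the island with the mage.  [the mainland: the troll | the island: the cleric, the goblin, the mage, the paladin, the rogue]
12. Smuggler goes back to the mainland alone.  [the mainland: the troll | the island: the cleric, the goblin, the mage, the paladin, the rogue]
13. Smuggler goes to the island with the troll.  [the mainland: — | the island: the cleric, the goblin, the mage, the paladin, the rogue, the troll]

13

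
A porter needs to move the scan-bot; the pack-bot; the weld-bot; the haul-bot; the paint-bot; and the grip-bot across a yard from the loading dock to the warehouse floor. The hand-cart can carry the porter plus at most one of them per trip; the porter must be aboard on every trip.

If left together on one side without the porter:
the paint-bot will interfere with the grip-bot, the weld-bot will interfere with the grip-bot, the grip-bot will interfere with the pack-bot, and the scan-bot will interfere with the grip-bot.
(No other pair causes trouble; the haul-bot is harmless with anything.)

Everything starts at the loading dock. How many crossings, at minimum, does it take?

impossible

Following every safe sequence of crossings from the start, the most of the 6 that can be at the warehouse floor as the hand-cart arrives there on crossings 1, 3, 5 is 1, 2, 3 respectively; the best ever achieved is 3 of 6.
From crossing 7 on, no configuration arises that was not already reachable earlier: only 22 distinct safe configurations (who is on which side, and where the hand-cart is) can ever be reached, none of them has everyone across, and every continuation just revisits them. So no valid plan exists.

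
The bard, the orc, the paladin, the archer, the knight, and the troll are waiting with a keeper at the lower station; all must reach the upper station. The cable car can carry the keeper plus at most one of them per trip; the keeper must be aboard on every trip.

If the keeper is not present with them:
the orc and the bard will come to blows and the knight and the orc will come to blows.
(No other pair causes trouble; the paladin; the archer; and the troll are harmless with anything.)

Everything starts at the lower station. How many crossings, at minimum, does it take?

13

Counting alone: the keeper can take at most 1 across per trip to the upper station, so moving all 6 needs at least 6 loaded trips out, with a return between consecutive ones — at least 11 crossings.
The safety rule pushes this higher. Following every safe sequence of crossings, the most of the 6 that can be at the upper station as the cable car arrives there on crossing 11 is 5 — never all 6.
So no plan with fewer than 13 crossings exists, and this one achieves 13:
1. Keeper goes to the upper station with the orc.  [the lower station: the archer, the bard, the knight, the paladin, the troll | the upper station: the orc]
2. Keeper goes back to the lower station alone.  [the lower station: the archer, the bard, the knight, the paladin, the troll | the upper station: the orc]
3. Keeper goes to the upper station with the bard.  [the lower station: the archer, the knight, the paladin, the troll | the upper station: the bard, the orc]
4. Keeper goes back to the lower station with the orc.  [the lower station: the archer, the knight, the orc, the paladin, the troll | the upper station: the bard]
5. Keeper goes to the upper station with the knight.  [the lower station: the archer, the orc, the paladin, the troll | the upper station: the bard, the knight]
6. Keeper goes back to the lower station alone.  [the lower station: the archer, the orc, the paladin, the troll | the upper station: the bard, the knight]
7. Keeper goes to the upper station with the paladin.  [the lower station: the archer, the orc, the troll | the upper station: the bard, the knight, the paladin]
8. Keeper goes back to the lower station alone.  [the lower station: the archer, the orc, the troll | the upper station: the bard, the knight, the paladin]
9. Keeper goes to the upper station with the archer.  [the lower station: the orc, the troll | the upper station: the archer, the bard, the knight, the paladin]
10. Keeper goes back to the lower station alone.  [the lower station: the orc, the troll | the upper station: the archer, the bard, the knight, the paladin]
11. Keeper goes to the upper station with the troll.  [the lower station: the orc | the upper station: the archer, the bard, the knight, the paladin, the troll]
12. Keeper goes back to the lower station alone.  [the lower station: the orc | the upper station: the archer, the bard, the knight, the paladin, the troll]
13. Keeper goes to the upper station with the orc.  [the lower station: — | the upper station: the archer, the bard, the knight, the orc, the paladin, the troll]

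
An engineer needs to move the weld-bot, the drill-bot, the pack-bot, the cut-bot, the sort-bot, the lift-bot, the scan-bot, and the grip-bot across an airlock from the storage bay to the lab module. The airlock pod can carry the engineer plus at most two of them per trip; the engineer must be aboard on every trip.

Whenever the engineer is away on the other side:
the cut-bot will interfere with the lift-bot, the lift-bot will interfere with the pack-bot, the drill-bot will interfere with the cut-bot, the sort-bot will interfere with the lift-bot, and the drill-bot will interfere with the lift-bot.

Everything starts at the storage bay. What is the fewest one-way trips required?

13

Counting alone: the engineer can take at most 2 across per trip to the lab module, so moving all 8 needs at least 4 loaded trips out, with a return between consecutive ones — at least 7 crossings.
The safety rule pushes this higher. Following every safe sequence of crossings, the most of the 8 that can be at the lab module as the airlock pod arrives there on crossings 7, 9, 11 is 5, 6, 7 respectively — never all 8.
So no plan with fewer than 13 crossings exists, and this one achieves 13:
1. Engineer goes to the lab module with the drill-bot and the lift-bot.
2. Engineer goes back to the storage bay with the drill-bot.
3. Engineer goes to the lab module with the drill-bot and the weld-bot.
4. Engineer goes back to the storage bay with the drill-bot.
5. Engineer goes to the lab module with the drill-bot and the pack-bot.
6. Engineer goes back to the storage bay with the lift-bot.
7. Engineer goes to the lab module with the cut-bot and the sort-bot.
8. Engineer goes back to the storage bay with the drill-bot.
9. Engineer goes to the lab module with the drill-bot and the scan-bot.
10. Engineer goes back to the storage bay with the drill-bot.
11. Engineer goes to the lab module with the drill-bot and the grip-bot.
12. Engineer goes back to the storage bay with the drill-bot.
13. Engineer goes to the lab module with the drill-bot and the lift-bot.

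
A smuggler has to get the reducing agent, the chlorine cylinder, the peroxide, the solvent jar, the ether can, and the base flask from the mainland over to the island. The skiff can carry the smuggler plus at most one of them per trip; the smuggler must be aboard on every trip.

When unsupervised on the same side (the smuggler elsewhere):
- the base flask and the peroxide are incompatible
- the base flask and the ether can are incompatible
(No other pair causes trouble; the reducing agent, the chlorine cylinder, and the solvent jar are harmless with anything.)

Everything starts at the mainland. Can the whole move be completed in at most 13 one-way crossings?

Yes

Yes — this plan uses 13 crossings (≤ 13):
1. Smuggler goes to the island with the base flask.
2. Smuggler goes back to the mainland alone.
3. Smuggler goes to the island with the reducing agent.
4. Smuggler goes back to the mainland alone.
5. Smuggler goes to the island with the chlorine cylinder.
6. Smuggler goes back to the mainland alone.
7. Smuggler goes to the island with the peroxide.
8. Smuggler goes back to the mainland with the base flask.
9. Smuggler goes to the island with the ether can.
10. Smuggler goes back to the mainland alone.
11. Smuggler goes to the island with the solvent jar.
12. Smuggler goes back to the mainland alone.
13. Smuggler goes to the island with the base flask.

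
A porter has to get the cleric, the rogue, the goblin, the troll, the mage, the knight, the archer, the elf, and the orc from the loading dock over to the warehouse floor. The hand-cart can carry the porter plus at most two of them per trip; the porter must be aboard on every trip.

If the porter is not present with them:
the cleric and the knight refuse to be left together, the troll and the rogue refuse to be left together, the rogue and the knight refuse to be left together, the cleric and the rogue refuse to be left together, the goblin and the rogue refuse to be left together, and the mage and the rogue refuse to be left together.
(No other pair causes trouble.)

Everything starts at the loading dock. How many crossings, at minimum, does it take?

Counting alone: the porter can take at most 2 across per trip to the warehouse floor, so moving all 9 needs at least 5 loaded trips out, with a return between consecutive ones — at least 9 crossings.
The safety rule pushes this higher. Following every safe sequence of crossings, the most of the 9 that can be at the warehouse floor as the hand-cart arrives there on crossings 9, 11, 13 is 6, 7, 8 respectively — never all 9.
So no plan with fewer than 15 crossings exists, and this one achieves 15:
1. Porter goes to the warehouse floor with the cleric and the rogue.
2. Porter goes back to the loading dock with the cleric.
3. Porter goes to the warehouse floor with the cleric and the goblin.
4. Porter goes back to the loading dock with the rogue.
5. Porter goes to the warehouse floor with the rogue and the troll.
6. Porter goes back to the loading dock with the rogue.
7. Porter goes to the warehouse floor with the mage and the rogue.
8. Porter goes back to the loading dock with the rogue.
9. Porter goes to the warehouse floor with the archer and the rogue.
10. Porter goes back to the loading dock with the rogue.
11. Porter goes to the warehouse floor with the elf and the rogue.
12. Porter goes back to the loading dock with the rogue.
13. Porter goes to the warehouse floor with the orc and the rogue.
14. Porter goes back to the loading dock with the rogue.
15. Porter goes to the warehouse floor with the knight and the rogue.

15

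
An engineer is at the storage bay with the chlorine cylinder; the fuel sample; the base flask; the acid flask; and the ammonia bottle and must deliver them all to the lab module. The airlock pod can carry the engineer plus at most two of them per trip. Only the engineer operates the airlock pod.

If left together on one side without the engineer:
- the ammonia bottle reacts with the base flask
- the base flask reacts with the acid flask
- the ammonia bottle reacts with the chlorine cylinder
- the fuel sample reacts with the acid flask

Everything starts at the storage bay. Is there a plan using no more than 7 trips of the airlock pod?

Yes — this plan uses 7 crossings (≤ 7):
1. Engineer goes to the lab module with the acid flask and the ammonia bottle.
2. Engineer goes back to the storage bay alone.
3. Engineer goes to the lab module with the chlorine cylinder.
4. Engineer goes back to the storage bay with the ammonia bottle.
5. Engineer goes to the lab module with the base flask and the fuel sample.
6. Engineer goes back to the storage bay with the acid flask.
7. Engineer goes to the lab module with the acid flask and the ammonia bottle.

Yes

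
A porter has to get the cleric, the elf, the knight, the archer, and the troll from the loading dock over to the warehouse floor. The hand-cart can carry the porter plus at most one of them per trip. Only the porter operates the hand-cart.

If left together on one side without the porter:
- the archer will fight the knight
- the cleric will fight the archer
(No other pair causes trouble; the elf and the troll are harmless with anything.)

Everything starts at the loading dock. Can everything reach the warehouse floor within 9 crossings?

No

Counting alone: the porter can take at most 1 across per trip to the warehouse floor, so moving all 5 needs at least 5 loaded trips out, with a return between consecutive ones — at least 9 crossings.
The safety rule pushes this higher. Following every safe sequence of crossings, the most of the 5 that can be at the warehouse floor as the hand-cart arrives there on crossing 9 is 4 — never all 5.
So the move cannot be finished within 9 crossings. (The shortest complete plan takes 11:)
1. Porter goes to the warehouse floor with the archer.  [the loading dock: the cleric, the elf, the knight, the troll | the warehouse floor: the archer]
2. Porter goes back to the loading dock alone.  [the loading dock: the cleric, the elf, the knight, the troll | the warehouse floor: the archer]
3. Porter goes to the warehouse floor with the cleric.  [the loading dock: the elf, the knight, the troll | the warehouse floor: the archer, the cleric]
4. Porter goes back to the loading dock with the archer.  [the loading dock: the archer, the elf, the knight, the troll | the warehouse floor: the cleric]
5. Porter goes to the warehouse floor with the knight.  [the loading dock: the archer, the elf, the troll | the warehouse floor: the cleric, the knight]
6. Porter goes back to the loading dock alone.  [the loading dock: the archer, the elf, the troll | the warehouse floor: the cleric, the knight]
7. Porter goes to the warehouse floor with the elf.  [the loading dock: the archer, the troll | the warehouse floor: the cleric, the elf, the knight]
8. Porter goes back to the loading dock alone.  [the loading dock: the archer, the troll | the warehouse floor: the cleric, the elf, the knight]
9. Porter goes to the warehouse floor with the troll.  [the loading dock: the archer | the warehouse floor: the cleric, the elf, the knight, the troll]
10. Porter goes back to the loading dock alone.  [the loading dock: the archer | the warehouse floor: the cleric, the elf, the knight, the troll]
11. Porter goes to the warehouse floor with the archer.  [the loading dock: — | the warehouse floor: the archer, the cleric, the elf, the knight, the troll]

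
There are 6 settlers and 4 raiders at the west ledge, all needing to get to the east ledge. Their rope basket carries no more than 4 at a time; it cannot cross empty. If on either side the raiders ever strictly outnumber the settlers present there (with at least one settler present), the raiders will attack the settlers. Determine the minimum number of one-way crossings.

5

Counting alone: each trip to the east ledge takes at most 4 across and each return brings at least 1 back, so after t trips out (and t−1 returns) at most 4t − (t−1) of the 10 are across; that first reaches 10 at t = 3, so at least 5 crossings are needed.
The plan below uses exactly 5 crossings, so it is optimal:
1. 4 raiders → the east ledge.  (the west ledge: 6S 0R; the east ledge: 0S 4R)
2. 1 raider ← the west ledge.  (the west ledge: 6S 1R; the east ledge: 0S 3R)
3. 4 settlers → the east ledge.  (the west ledge: 2S 1R; the east ledge: 4S 3R)
4. 1 raider ← the west ledge.  (the west ledge: 2S 2R; the east ledge: 4S 2R)
5. 2 settlers and 2 raiders → the east ledge.  (the west ledge: 0S 0R; the east ledge: 6S 4R)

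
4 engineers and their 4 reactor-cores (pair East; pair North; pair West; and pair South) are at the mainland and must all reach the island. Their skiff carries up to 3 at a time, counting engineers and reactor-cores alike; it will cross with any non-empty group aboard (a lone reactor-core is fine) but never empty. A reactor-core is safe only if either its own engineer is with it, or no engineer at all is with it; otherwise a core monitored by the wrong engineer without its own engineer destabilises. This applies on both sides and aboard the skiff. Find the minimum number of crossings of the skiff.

Counting alone: each trip to the island takes at most 3 across and each return brings at least 1 back, so after t trips out (and t−1 returns) at most 3t − (t−1) of the 8 are across; that first reaches 8 at t = 4, so at least 7 crossings are needed.
The safety rule pushes this higher. Following every safe sequence of crossings, the most of the 8 that can be at the island as the skiff arrives there on crossing 7 is 7 — never all 8.
So no plan with fewer than 9 crossings exists, and this one achieves 9:
1. engineer East and reactor-core East cross → the island.
2. engineer East crosses ← the mainland.
3. engineer East, engineer North, and reactor-core North cross → the island.
4. engineer East and reactor-core East cross ← the mainland.
5. engineer East, engineer South, and engineer West cross → the island.
6. reactor-core North crosses ← the mainland.
7. reactor-core East and reactor-core North cross → the island.
8. reactor-core East crosses ← the mainland.
9. reactor-core East, reactor-core South, and reactor-core West cross → the island.

9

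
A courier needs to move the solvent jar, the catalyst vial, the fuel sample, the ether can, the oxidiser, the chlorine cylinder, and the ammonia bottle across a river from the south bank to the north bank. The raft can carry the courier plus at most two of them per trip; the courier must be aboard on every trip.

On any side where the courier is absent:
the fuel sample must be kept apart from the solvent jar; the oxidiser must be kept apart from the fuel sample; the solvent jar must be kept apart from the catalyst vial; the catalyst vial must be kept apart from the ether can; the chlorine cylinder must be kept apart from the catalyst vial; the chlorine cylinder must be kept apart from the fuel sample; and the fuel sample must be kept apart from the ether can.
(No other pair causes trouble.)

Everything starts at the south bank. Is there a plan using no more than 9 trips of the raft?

Yes

Yes — this plan uses 9 crossings (≤ 9):
1. Courier goes to the north bank with the catalyst vial and the fuel sample.
2. Courier goes back to the south bank alone.
3. Courier goes to the north bank with the ammonia bottle.
4. Courier goes back to the south bank alone.
5. Courier goes to the north bank with the ether can and the solvent jar.
6. Courier goes back to the south bank with the catalyst vial and the fuel sample.
7. Courier goes to the north bank with the chlorine cylinder and the oxidiser.
8. Courier goes back to the south bank alone.
9. Courier goes to the north bank with the catalyst vial and the fuel sample.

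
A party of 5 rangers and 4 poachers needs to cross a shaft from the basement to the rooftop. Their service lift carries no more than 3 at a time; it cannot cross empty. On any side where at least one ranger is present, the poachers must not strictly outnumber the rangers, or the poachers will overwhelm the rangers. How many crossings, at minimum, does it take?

7

Counting alone: each trip to the rooftop takes at most 3 across and each return brings at least 1 back, so after t trips out (and t−1 returns) at most 3t − (t−1) of the 9 are across; that first reaches 9 at t = 4, so at least 7 crossings are needed.
The plan below uses exactly 7 crossings, so it is optimal:
1. 3 poachers → the rooftop.  (the basement: 5R 1P; the rooftop: 0R 3P)
2. 1 poacher ← the basement.  (the basement: 5R 2P; the rooftop: 0R 2P)
3. 3 rangers → the rooftop.  (the basement: 2R 2P; the rooftop: 3R 2P)
4. 1 ranger ← the basement.  (the basement: 3R 2P; the rooftop: 2R 2P)
5. 2 rangers and 1 poacher → the rooftop.  (the basement: 1R 1P; the rooftop: 4R 3P)
6. 1 ranger ← the basement.  (the basement: 2R 1P; the rooftop: 3R 3P)
7. 2 rangers and 1 poacher → the rooftop.  (the basement: 0R 0P; the rooftop: 5R 4P)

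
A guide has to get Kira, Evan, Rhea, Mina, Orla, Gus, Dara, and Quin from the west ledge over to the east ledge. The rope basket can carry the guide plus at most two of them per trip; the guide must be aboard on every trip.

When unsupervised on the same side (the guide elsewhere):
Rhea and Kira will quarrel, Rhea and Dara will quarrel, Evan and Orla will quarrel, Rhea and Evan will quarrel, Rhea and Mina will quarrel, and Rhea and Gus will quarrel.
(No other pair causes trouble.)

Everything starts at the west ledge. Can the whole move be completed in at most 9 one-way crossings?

No

Counting alone: the guide can take at most 2 across per trip to the east ledge, so moving all 8 needs at least 4 loaded trips out, with a return between consecutive ones — at least 7 crossings.
The safety rule pushes this higher. Following every safe sequence of crossings, the most of the 8 that can be at the east ledge as the rope basket arrives there on crossings 7, 9 is 6, 7 respectively — never all 8.
So the move cannot be finished within 9 crossings. (The shortest complete plan takes 11:)
1. Guide goes to the east ledge with Evan and Rhea.  [the west ledge: Dara, Gus, Kira, Mina, Orla, Quin | the east ledge: Evan, Rhea]
2. Guide goes back to the west ledge with Evan.  [the west ledge: Dara, Evan, Gus, Kira, Mina, Orla, Quin | the east ledge: Rhea]
3. Guide goes to the east ledge with Evan and Kira.  [the west ledge: Dara, Gus, Mina, Orla, Quin | the east ledge: Evan, Kira, Rhea]
4. Guide goes back to the west ledge with Rhea.  [the west ledge: Dara, Gus, Mina, Orla, Quin, Rhea | the east ledge: Evan, Kira]
5. Guide goes to the east ledge with Mina and Rhea.  [the west ledge: Dara, Gus, Orla, Quin | the east ledge: Evan, Kira, Mina, Rhea]
6. Guide goes back to the west ledge with Rhea.  [the west ledge: Dara, Gus, Orla, Quin, Rhea | the east ledge: Evan, Kira, Mina]
7. Guide goes to the east ledge with Gus and Rhea.  [the west ledge: Dara, Orla, Quin | the east ledge: Evan, Gus, Kira, Mina, Rhea]
8. Guide goes back to the west ledge with Rhea.  [the west ledge: Dara, Orla, Quin, Rhea | the east ledge: Evan, Gus, Kira, Mina]
9. Guide goes to the east ledge with Dara and Quin.  [the west ledge: Orla, Rhea | the east ledge: Dara, Evan, Gus, Kira, Mina, Quin]
10. Guide goes back to the west ledge alone.  [the west ledge: Orla, Rhea | the east ledge: Dara, Evan, Gus, Kira, Mina, Quin]
11. Guide goes to the east ledge with Orla and Rhea.  [the west ledge: — | the east ledge: Dara, Evan, Gus, Kira, Mina, Orla, Quin, Rhea]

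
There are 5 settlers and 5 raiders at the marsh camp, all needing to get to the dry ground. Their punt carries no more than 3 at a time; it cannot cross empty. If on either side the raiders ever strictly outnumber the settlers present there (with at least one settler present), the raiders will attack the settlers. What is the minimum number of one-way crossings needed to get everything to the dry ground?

11

Counting alone: each trip to the dry ground takes at most 3 across and each return brings at least 1 back, so after t trips out (and t−1 returns) at most 3t − (t−1) of the 10 are across; that first reaches 10 at t = 5, so at least 9 crossings are needed.
The safety rule pushes this higher. Following every safe sequence of crossings, the most of the 10 that can be at the dry ground as the punt arrives there on crossing 9 is 9 — never all 10.
So no plan with fewer than 11 crossings exists, and this one achieves 11:
1. 2 raiders → the dry ground.  (the marsh camp: 5S 3R; the dry ground: 0S 2R)
2. 1 raider ← the marsh camp.  (the marsh camp: 5S 4R; the dry ground: 0S 1R)
3. 3 raiders → the dry ground.  (the marsh camp: 5S 1R; the dry ground: 0S 4R)
4. 1 raider ← the marsh camp.  (the marsh camp: 5S 2R; the dry ground: 0S 3R)
5. 3 settlers → the dry ground.  (the marsh camp: 2S 2R; the dry ground: 3S 3R)
6. 1 settler and 1 raider ← the marsh camp.  (the marsh camp: 3S 3R; the dry ground: 2S 2R)
7. 3 settlers → the dry ground.  (the marsh camp: 0S 3R; the dry ground: 5S 2R)
8. 1 raider ← the marsh camp.  (the marsh camp: 0S 4R; the dry ground: 5S 1R)
9. 2 raiders → the dry ground.  (the marsh camp: 0S 2R; the dry ground: 5S 3R)
10. 1 raider ← the marsh camp.  (the marsh camp: 0S 3R; the dry ground: 5S 2R)
11. 3 raiders → the dry ground.  (the marsh camp: 0S 0R; the dry ground: 5S 5R)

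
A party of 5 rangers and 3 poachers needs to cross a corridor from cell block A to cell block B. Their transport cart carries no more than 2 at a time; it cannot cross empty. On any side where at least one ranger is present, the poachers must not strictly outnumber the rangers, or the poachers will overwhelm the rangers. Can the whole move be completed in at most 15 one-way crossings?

Yes

Yes — this plan uses 13 crossings (≤ 15):
1. 2 poachers → cell block B.  (cell block A: 5R 1P; cell block B: 0R 2P)
2. 1 poacher ← cell block A.  (cell block A: 5R 2P; cell block B: 0R 1P)
3. 2 poachers → cell block B.  (cell block A: 5R 0P; cell block B: 0R 3P)
4. 1 poacher ← cell block A.  (cell block A: 5R 1P; cell block B: 0R 2P)
5. 2 rangers → cell block B.  (cell block A: 3R 1P; cell block B: 2R 2P)
6. 1 poacher ← cell block A.  (cell block A: 3R 2P; cell block B: 2R 1P)
7. 1 ranger and 1 poacher → cell block B.  (cell block A: 2R 1P; cell block B: 3R 2P)
8. 1 poacher ← cell block A.  (cell block A: 2R 2P; cell block B: 3R 1P)
9. 2 poachers → cell block B.  (cell block A: 2R 0P; cell block B: 3R 3P)
10. 1 poacher ← cell block A.  (cell block A: 2R 1P; cell block B: 3R 2P)
11. 1 ranger and 1 poacher → cell block B.  (cell block A: 1R 0P; cell block B: 4R 3P)
12. 1 poacher ← cell block A.  (cell block A: 1R 1P; cell block B: 4R 2P)
13. 1 ranger and 1 poacher → cell block B.  (cell block A: 0R 0P; cell block B: 5R 3P)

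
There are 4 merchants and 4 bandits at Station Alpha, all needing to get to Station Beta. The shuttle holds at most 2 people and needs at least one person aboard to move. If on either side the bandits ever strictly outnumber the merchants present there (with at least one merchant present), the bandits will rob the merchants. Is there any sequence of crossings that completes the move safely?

Following every safe sequence of crossings from the start, the most of the 8 that can be at Station Beta as the shuttle arrives there on crossings 1, 3, 5 is 2, 3, 4 respectively; the best ever achieved is 4 of 8.
From crossing 7 on, no configuration arises that was not already reachable earlier: only 11 distinct safe configurations (who is on which side, and where the shuttle is) can ever be reached, none of them has everyone across, and every continuation just revisits them. They are: 0 merchants + 0 bandits across (shuttle back at the start); 0 merchants + 1 bandit across (shuttle there); 0 merchants + 1 bandit across (shuttle back at the start); 0 merchants + 2 bandits across (shuttle there); 0 merchants + 2 bandits across (shuttle back at the start); 0 merchants + 3 bandits across (shuttle there); 0 merchants + 3 bandits across (shuttle back at the start); 0 merchants + 4 bandits across (shuttle there); 1 merchant + 1 bandit across (shuttle there); 1 merchant + 1 bandit across (shuttle back at the start); 2 merchants + 2 bandits across (shuttle there). So no valid plan exists.

No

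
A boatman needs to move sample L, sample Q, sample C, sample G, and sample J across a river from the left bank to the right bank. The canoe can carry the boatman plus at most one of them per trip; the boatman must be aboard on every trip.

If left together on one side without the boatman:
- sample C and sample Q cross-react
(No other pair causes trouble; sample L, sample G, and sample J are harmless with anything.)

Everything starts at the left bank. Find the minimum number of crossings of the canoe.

9

Counting alone: the boatman can take at most 1 across per trip to the right bank, so moving all 5 needs at least 5 loaded trips out, with a return between consecutive ones — at least 9 crossings.
The plan below uses exactly 9 crossings, so it is optimal:
1. Boatman goes to the right bank with sample Q.  [the left bank: sample C, sample G, sample J, sample L | the right bank: sample Q]
2. Boatman goes back to the left bank alone.  [the left bank: sample C, sample G, sample J, sample L | the right bank: sample Q]
3. Boatman goes to the right bank with sample L.  [the left bank: sample C, sample G, sample J | the right bank: sample L, sample Q]
4. Boatman goes back to the left bank alone.  [the left bank: sample C, sample G, sample J | the right bank: sample L, sample Q]
5. Boatman goes to the right bank with sample G.  [the left bank: sample C, sample J | the right bank: sample G, sample L, sample Q]
6. Boatman goes back to the left bank alone.  [the left bank: sample C, sample J | the right bank: sample G, sample L, sample Q]
7. Boatman goes to the right bank with sample J.  [the left bank: sample C | the right bank: sample G, sample J, sample L, sample Q]
8. Boatman goes back to the left bank alone.  [the left bank: sample C | the right bank: sample G, sample J, sample L, sample Q]
9. Boatman goes to the right bank with sample C.  [the left bank: — | the right bank: sample C, sample G, sample J, sample L, sample Q]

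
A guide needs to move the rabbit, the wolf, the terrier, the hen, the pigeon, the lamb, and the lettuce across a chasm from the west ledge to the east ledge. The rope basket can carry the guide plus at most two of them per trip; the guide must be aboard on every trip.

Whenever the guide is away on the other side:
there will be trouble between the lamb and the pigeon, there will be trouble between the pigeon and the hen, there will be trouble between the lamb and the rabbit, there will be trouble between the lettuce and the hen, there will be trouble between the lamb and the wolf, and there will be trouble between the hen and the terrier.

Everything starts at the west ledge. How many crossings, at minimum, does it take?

9

Counting alone: the guide can take at most 2 across per trip to the east ledge, so moving all 7 needs at least 4 loaded trips out, with a return between consecutive ones — at least 7 crossings.
The safety rule pushes this higher. Following every safe sequence of crossings, the most of the 7 that can be at the east ledge as the rope basket arrives there on crossing 7 is 6 — never all 7.
So no plan with fewer than 9 crossings exists, and this one achieves 9:
1. Guide goes to the east ledge with the hen and the lamb.
2. Guide goes back to the west ledge alone.
3. Guide goes to the east ledge with the rabbit.
4. Guide goes back to the west ledge with the lamb.
5. Guide goes to the east ledge with the pigeon and the wolf.
6. Guide goes back to the west ledge with the hen.
7. Guide goes to the east ledge with the lettuce and the terrier.
8. Guide goes back to the west ledge alone.
9. Guide goes to the east ledge with the hen and the lamb.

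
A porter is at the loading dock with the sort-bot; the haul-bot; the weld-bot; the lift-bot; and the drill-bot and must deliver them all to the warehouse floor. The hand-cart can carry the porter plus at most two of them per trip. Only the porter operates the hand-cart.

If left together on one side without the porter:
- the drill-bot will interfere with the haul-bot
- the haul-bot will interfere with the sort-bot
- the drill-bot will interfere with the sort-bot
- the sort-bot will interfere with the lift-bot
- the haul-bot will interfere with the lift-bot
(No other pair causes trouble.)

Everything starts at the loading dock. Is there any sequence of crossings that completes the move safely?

Yes

1. Porter goes to the warehouse floor with the haul-bot and the sort-bot.  [the loading dock: the drill-bot, the lift-bot, the weld-bot | the warehouse floor: the haul-bot, the sort-bot]
2. Porter goes back to the loading dock with the sort-bot.  [the loading dock: the drill-bot, the lift-bot, the sort-bot, the weld-bot | the warehouse floor: the haul-bot]
3. Porter goes to the warehouse floor with the sort-bot and the weld-bot.  [the loading dock: the drill-bot, the lift-bot | the warehouse floor: the haul-bot, the sort-bot, the weld-bot]
4. Porter goes back to the loading dock with the sort-bot.  [the loading dock: the drill-bot, the lift-bot, the sort-bot | the warehouse floor: the haul-bot, the weld-bot]
5. Porter goes to the warehouse floor with the drill-bot and the lift-bot.  [the loading dock: the sort-bot | the warehouse floor: the drill-bot, the haul-bot, the lift-bot, the weld-bot]
6. Porter goes back to the loading dock with the haul-bot.  [the loading dock: the haul-bot, the sort-bot | the warehouse floor: the drill-bot, the lift-bot, the weld-bot]
7. Porter goes to the warehouse floor with the haul-bot and the sort-bot.  [the loading dock: — | the warehouse floor: the drill-bot, the haul-bot, the lift-bot, the sort-bot, the weld-bot]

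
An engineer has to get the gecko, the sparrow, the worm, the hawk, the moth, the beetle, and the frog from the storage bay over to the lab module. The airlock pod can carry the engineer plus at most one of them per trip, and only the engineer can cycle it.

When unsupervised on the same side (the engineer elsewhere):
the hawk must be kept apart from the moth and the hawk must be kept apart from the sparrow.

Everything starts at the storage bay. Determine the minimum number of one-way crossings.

Counting alone: the engineer can take at most 1 across per trip to the lab module, so moving all 7 needs at least 7 loaded trips out, with a return between consecutive ones — at least 13 crossings.
The safety rule pushes this higher. Following every safe sequence of crossings, the most of the 7 that can be at the lab module as the airlock pod arrives there on crossing 13 is 6 — never all 7.
So no plan with fewer than 15 crossings exists, and this one achieves 15:
1. Engineer goes to the lab module with the hawk.
2. Engineer goes back to the storage bay alone.
3. Engineer goes to the lab module with the gecko.
4. Engineer goes back to the storage bay alone.
5. Engineer goes to the lab module with the sparrow.
6. Engineer goes back to the storage bay with the hawk.
7. Engineer goes to the lab module with the moth.
8. Engineer goes back to the storage bay alone.
9. Engineer goes to the lab module with the worm.
10. Engineer goes back to the storage bay alone.
11. Engineer goes to the lab module with the beetle.
12. Engineer goes back to the storage bay alone.
13. Engineer goes to the lab module with the frog.
14. Engineer goes back to the storage bay alone.
15. Engineer goes to the lab module with the hawk.

15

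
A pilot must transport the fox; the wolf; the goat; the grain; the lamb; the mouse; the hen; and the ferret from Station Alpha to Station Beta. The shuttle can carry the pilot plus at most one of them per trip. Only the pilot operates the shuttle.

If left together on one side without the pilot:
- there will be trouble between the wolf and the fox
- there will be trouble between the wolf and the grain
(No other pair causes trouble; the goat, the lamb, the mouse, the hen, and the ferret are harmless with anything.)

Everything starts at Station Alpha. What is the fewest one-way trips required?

17

Counting alone: the pilot can take at most 1 across per trip to Station Beta, so moving all 8 needs at least 8 loaded trips out, with a return between consecutive ones — at least 15 crossings.
The safety rule pushes this higher. Following every safe sequence of crossings, the most of the 8 that can be at Station Beta as the shuttle arrives there on crossing 15 is 7 — never all 8.
So no plan with fewer than 17 crossings exists, and this one achieves 17:
1. Pilot goes to Station Beta with the wolf.  [Station Alpha: the ferret, the fox, the goat, the grain, the hen, the lamb, the mouse | Station Beta: the wolf]
2. Pilot goes back to Station Alpha alone.  [Station Alpha: the ferret, the fox, the goat, the grain, the hen, the lamb, the mouse | Station Beta: the wolf]
3. Pilot goes to Station Beta with the fox.  [Station Alpha: the ferret, the goat, the grain, the hen, the lamb, the mouse | Station Beta: the fox, the wolf]
4. Pilot goes back to Station Alpha with the wolf.  [Station Alpha: the ferret, the goat, the grain, the hen, the lamb, the mouse, the wolf | Station Beta: the fox]
5. Pilot goes to Station Beta with the grain.  [Station Alpha: the ferret, the goat, the hen, the lamb, the mouse, the wolf | Station Beta: the fox, the grain]
6. Pilot goes back to Station Alpha alone.  [Station Alpha: the ferret, the goat, the hen, the lamb, the mouse, the wolf | Station Beta: the fox, the grain]
7. Pilot goes to Station Beta with the goat.  [Station Alpha: the ferret, the hen, the lamb, the mouse, the wolf | Station Beta: the fox, the goat, the grain]
8. Pilot goes back to Station Alpha alone.  [Station Alpha: the ferret, the hen, the lamb, the mouse, the wolf | Station Beta: the fox, the goat, the grain]
9. Pilot goes to Station Beta with the lamb.  [Station Alpha: the ferret, the hen, the mouse, the wolf | Station Beta: the fox, the goat, the grain, the lamb]
10. Pilot goes back to Station Alpha alone.  [Station Alpha: the ferret, the hen, the mouse, the wolf | Station Beta: the fox, the goat, the grain, the lamb]
11. Pilot goes to Station Beta with the mouse.  [Station Alpha: the ferret, the hen, the wolf | Station Beta: the fox, the goat, the grain, the lamb, the mouse]
12. Pilot goes back to Station Alpha alone.  [Station Alpha: the ferret, the hen, the wolf | Station Beta: the fox, the goat, the grain, the lamb, the mouse]
13. Pilot goes to Station Beta with the hen.  [Station Alpha: the ferret, the wolf | Station Beta: the fox, the goat, the grain, the hen, the lamb, the mouse]
14. Pilot goes back to Station Alpha alone.  [Station Alpha: the ferret, the wolf | Station Beta: the fox, the goat, the grain, the hen, the lamb, the mouse]
15. Pilot goes to Station Beta with the ferret.  [Station Alpha: the wolf | Station Beta: the ferret, the fox, the goat, the grain, the hen, the lamb, the mouse]
16. Pilot goes back to Station Alpha alone.  [Station Alpha: the wolf | Station Beta: the ferret, the fox, the goat, the grain, the hen, the lamb, the mouse]
17. Pilot goes to Station Beta with the wolf.  [Station Alpha: — | Station Beta: the ferret, the fox, the goat, the grain, the hen, the lamb, the mouse, the wolf]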